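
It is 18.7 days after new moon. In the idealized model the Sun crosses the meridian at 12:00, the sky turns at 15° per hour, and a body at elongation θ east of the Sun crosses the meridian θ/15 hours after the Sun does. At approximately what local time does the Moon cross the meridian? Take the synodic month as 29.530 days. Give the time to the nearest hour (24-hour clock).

The Moon has covered 18.7/29.530 of its cycle, so θ ≈ 360° × 18.7/29.530 = 228.0°.
The Moon trails the Sun by θ/15 = 228.0/15 ≈ 15.20 hours.
12:00 + 15.20 h ≈ 03:12 → 03:00 to the nearest hour.

03:00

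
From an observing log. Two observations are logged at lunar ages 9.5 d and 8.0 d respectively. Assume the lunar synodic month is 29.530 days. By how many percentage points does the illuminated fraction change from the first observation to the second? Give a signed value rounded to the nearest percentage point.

First observation: θ = 360°·9.5/29.530 = 115.8°, so f = 0.718.
Second observation: θ = 97.5°, f = 0.566.
Δf = 0.566 − 0.718 = -0.152, i.e. -15 pp.

-15 pp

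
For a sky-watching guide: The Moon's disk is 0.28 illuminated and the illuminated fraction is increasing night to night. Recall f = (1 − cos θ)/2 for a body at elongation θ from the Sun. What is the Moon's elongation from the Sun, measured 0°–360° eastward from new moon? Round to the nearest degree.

Invert f = (1 − cos θ)/2 to get cos θ = 1 − 2(0.28) = 0.440, hence θ₀ = arccos 0.440 = 63.9°.
Before full moon the principal value applies: θ = 63.9°.

64°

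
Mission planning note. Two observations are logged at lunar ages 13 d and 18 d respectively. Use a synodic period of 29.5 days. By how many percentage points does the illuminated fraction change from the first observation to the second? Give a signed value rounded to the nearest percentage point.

θ₁ = 360° × 13/29.5 = 158.6°, f₁ = (1 − cos θ₁)/2 = 0.966.
θ₂ = 360° × 18/29.5 = 219.7°, f₂ = (1 − cos θ₂)/2 = 0.885.
Change = f₂ − f₁ = -0.081 → -8 percentage points.

-8 percentage points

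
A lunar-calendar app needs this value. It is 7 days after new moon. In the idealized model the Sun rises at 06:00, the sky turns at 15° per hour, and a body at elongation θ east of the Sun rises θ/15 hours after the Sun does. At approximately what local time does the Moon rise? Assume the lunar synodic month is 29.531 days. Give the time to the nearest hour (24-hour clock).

12:00

Phase angle: θ = 360°·(7 d)/(29.531 d) = 85.3°.
Delay after the Sun = 85.3° / (15°/h) ≈ 5.69 h.
06:00 + 5.69 h ≈ 11:41 → 12:00 to the nearest hour.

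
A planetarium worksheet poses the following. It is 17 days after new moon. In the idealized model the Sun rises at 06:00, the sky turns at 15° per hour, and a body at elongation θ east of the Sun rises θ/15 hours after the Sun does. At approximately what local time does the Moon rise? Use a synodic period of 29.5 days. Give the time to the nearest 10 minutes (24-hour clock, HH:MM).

Elongation θ = 360° × 17/29.5 ≈ 207.5°.
At 15° of sky rotation per hour, 207.5° corresponds to a 13.83 h lag.
06:00 + 13.831 h ≈ 19:50 → 19:50 to the nearest ten minutes.

19:50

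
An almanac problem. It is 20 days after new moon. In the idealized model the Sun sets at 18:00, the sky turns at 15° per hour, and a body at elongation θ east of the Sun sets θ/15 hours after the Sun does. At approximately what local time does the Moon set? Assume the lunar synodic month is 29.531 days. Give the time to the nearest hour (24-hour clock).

10:00

Phase angle: θ = 360°·(20 d)/(29.531 d) = 243.8°.
The Moon trails the Sun by θ/15 = 243.8/15 ≈ 16.25 hours.
18:00 + 16.25 h ≈ 10:15 → 10:00 to the nearest hour.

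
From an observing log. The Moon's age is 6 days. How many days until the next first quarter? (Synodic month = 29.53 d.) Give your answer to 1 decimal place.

1.4 days

First quarter occurs at elongation 90°, i.e. at age 29.53 × 90/360 = 7.383 d.
So 1.383 days remain (7.383 − 6).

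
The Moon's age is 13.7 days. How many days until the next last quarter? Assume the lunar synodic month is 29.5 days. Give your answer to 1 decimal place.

8.4 days

Last quarter is 0.75 of the way through the cycle: age 0.75 × 29.5 = 22.125 d.
That is 22.125 − 13.7 = 8.425 days ahead.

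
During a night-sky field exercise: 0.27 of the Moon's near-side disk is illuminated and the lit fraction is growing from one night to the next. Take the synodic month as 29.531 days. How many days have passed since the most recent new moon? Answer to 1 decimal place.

Invert f = (1 − cos θ)/2 to get cos θ = 1 − 2(0.27) = 0.460, hence θ₀ = arccos 0.460 = 62.6°.
Waxing ⇒ before full, so θ = 62.6°.
At 360°/29.531 d per day, 62.6° corresponds to 5.14 days.

5.1 days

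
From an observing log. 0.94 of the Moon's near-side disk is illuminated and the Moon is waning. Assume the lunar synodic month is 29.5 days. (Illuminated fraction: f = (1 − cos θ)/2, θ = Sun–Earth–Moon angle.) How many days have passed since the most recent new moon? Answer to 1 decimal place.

17.1 days

Invert f = (1 − cos θ)/2 to get cos θ = 1 − 2(0.94) = -0.880, hence θ₀ = arccos -0.880 = 151.6°.
Since the Moon is past full (waning), take the reflex angle: θ = 360° − 151.6° = 208.4°.
At 360°/29.5 d per day, 208.4° corresponds to 17.07 days.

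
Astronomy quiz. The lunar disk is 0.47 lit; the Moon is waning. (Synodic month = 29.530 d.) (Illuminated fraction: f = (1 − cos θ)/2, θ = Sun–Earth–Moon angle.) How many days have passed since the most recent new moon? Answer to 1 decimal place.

22.4 days

cos θ = 1 − 2f = 0.060, giving a principal value of 86.6°.
Waning ⇒ past full, so θ = 360° − 86.6° = 273.4°.
At 360°/29.530 d per day, 273.4° corresponds to 22.43 days.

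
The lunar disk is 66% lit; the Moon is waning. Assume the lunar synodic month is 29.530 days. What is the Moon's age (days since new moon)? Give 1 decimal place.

20.6 days

cos θ = 1 − 2f = -0.320, giving a principal value of 108.7°.
Since the Moon is past full (waning), take the reflex angle: θ = 360° − 108.7° = 251.3°.
That fraction of the synodic month is 251.3/360 × 29.530 d ≈ 20.62 d.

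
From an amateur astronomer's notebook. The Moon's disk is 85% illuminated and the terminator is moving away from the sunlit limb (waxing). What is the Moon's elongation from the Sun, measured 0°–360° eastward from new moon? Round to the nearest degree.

cos θ = 1 − 2f = -0.700, giving a principal value of 134.4°.
The Moon is waxing (0°–180°), so θ = 134.4° directly.

134°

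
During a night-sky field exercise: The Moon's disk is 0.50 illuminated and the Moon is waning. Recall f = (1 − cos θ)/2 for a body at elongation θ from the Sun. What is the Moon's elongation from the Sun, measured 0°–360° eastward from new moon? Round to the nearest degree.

cos θ = 1 − 2f = 0.000, giving a principal value of 90.0°.
Waning ⇒ past full, so θ = 360° − 90.0° = 270.0°.

270°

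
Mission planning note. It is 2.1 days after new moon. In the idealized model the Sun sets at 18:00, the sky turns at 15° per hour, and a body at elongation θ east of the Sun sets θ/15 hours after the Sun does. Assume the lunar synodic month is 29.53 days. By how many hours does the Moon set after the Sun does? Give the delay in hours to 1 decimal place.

Phase angle: θ = 360°·(2.1 d)/(29.53 d) = 25.6°.
The Moon trails the Sun by θ/15 = 25.6/15 ≈ 1.71 hours.
So the Moon sets 1.71 h after the Sun.

1.7 h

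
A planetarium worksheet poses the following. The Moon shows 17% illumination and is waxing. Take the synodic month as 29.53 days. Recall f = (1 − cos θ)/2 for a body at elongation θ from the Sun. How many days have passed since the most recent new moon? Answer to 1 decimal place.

From f = (1 − cos θ)/2: cos θ = 1 − 2×0.17 = 0.660; arccos → 48.7°.
Before full moon the principal value applies: θ = 48.7°.
That fraction of the synodic month is 48.7/360 × 29.53 d ≈ 3.99 d.

4.0 days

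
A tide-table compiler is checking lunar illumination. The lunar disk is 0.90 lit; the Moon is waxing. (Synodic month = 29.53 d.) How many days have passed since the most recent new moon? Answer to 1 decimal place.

11.7 days

cos θ = 1 − 2f = -0.800, giving a principal value of 143.1°.
The Moon is waxing (0°–180°), so θ = 143.1° directly.
That fraction of the synodic month is 143.1/360 × 29.53 d ≈ 11.74 d.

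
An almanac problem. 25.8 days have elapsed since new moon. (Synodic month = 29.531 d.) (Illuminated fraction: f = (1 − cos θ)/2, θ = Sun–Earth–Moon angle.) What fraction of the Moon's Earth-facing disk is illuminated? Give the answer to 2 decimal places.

The Moon has covered 25.8/29.531 of its cycle, so θ ≈ 360° × 25.8/29.531 = 314.5°.
Illuminated fraction = (1 − cos 314.5°)/2 = (1 − 0.701)/2 ≈ 0.149.

0.15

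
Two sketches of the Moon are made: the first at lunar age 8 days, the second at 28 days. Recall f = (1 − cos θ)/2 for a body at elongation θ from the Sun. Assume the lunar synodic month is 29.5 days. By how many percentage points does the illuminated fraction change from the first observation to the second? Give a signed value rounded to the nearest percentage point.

θ₁ = 360° × 8/29.5 = 97.6°, f₁ = (1 − cos θ₁)/2 = 0.566.
θ₂ = 360° × 28/29.5 = 341.7°, f₂ = (1 − cos θ₂)/2 = 0.025.
Change = f₂ − f₁ = -0.541 → -54 percentage points.

-54 percentage points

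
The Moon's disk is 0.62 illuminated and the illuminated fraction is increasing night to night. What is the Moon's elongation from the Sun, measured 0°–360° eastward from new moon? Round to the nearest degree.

104°

cos θ = 1 − 2f = -0.240, giving a principal value of 103.9°.
Before full moon the principal value applies: θ = 103.9°.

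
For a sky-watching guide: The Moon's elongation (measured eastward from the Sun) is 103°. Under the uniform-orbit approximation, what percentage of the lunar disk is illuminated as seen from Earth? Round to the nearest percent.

61%

cos 103° = (-0.225), so f = (1 − (-0.225))/2 = 0.612, i.e. 61%.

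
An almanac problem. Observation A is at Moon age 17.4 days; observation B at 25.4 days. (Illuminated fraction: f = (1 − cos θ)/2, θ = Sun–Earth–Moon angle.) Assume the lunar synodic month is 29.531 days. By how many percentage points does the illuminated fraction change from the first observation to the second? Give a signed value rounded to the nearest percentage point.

θ₁ = 360° × 17.4/29.531 = 212.1°, f₁ = (1 − cos θ₁)/2 = 0.923.
θ₂ = 360° × 25.4/29.531 = 309.6°, f₂ = (1 − cos θ₂)/2 = 0.181.
Change = f₂ − f₁ = -0.742 → -74 percentage points.

-74 pp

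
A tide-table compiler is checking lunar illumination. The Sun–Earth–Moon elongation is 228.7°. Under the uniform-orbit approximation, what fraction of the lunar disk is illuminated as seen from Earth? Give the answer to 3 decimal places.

cos 228.7° = (-0.660), so f = (1 − (-0.660))/2 = 0.830.

0.830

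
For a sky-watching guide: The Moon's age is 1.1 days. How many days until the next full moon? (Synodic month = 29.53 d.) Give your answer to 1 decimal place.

Full moon occurs at elongation 180°, i.e. at age 29.53 × 180/360 = 14.765 d.
So 13.665 days remain (14.765 − 1.1).

13.7 days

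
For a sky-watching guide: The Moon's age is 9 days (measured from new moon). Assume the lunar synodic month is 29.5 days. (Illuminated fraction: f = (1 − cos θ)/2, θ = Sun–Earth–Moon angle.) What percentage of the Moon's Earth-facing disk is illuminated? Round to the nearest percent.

Elongation θ = 360° × 9/29.5 ≈ 109.8°.
cos 109.8° = (-0.339), so f = (1 − (-0.339))/2 = 0.670, so 67%.

67%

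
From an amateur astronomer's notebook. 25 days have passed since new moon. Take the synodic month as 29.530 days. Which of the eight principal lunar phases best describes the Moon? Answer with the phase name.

At 25/29.530 of the cycle, θ ≈ 305° — the waning crescent range.

waning crescent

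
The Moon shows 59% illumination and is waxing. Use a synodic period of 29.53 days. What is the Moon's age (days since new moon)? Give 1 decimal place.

Invert f = (1 − cos θ)/2 to get cos θ = 1 − 2(0.59) = -0.180, hence θ₀ = arccos -0.180 = 100.4°.
Waxing ⇒ before full, so θ = 100.4°.
At 360°/29.53 d per day, 100.4° corresponds to 8.23 days.

8.2 days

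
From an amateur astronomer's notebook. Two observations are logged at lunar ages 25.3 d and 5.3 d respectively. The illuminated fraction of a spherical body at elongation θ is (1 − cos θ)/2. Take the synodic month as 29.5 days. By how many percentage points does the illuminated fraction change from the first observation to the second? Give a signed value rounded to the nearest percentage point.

+10 percentage points

θ₁ = 360° × 25.3/29.5 = 308.7°, f₁ = (1 − cos θ₁)/2 = 0.187.
θ₂ = 360° × 5.3/29.5 = 64.7°, f₂ = (1 − cos θ₂)/2 = 0.286.
Change = f₂ − f₁ = +0.099 → +10 percentage points.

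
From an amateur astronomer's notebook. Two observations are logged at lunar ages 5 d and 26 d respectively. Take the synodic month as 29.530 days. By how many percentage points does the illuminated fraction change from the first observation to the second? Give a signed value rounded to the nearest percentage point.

-12 pp

First observation: θ = 360°·5/29.530 = 61.0°, so f = 0.257.
Second observation: θ = 317.0°, f = 0.135.
Δf = 0.135 − 0.257 = -0.123, i.e. -12 pp.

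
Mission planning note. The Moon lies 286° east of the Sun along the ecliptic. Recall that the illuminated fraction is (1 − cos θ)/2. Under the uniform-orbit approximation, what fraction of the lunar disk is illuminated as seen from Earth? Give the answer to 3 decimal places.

0.362

cos 286° = 0.276, so f = (1 − 0.276)/2 = 0.362.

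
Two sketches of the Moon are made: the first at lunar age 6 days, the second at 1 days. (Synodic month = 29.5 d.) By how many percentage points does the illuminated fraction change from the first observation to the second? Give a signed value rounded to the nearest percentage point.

-34 percentage points

θ₁ = 360° × 6/29.5 = 73.2°, f₁ = (1 − cos θ₁)/2 = 0.356.
θ₂ = 360° × 1/29.5 = 12.2°, f₂ = (1 − cos θ₂)/2 = 0.011.
Change = f₂ − f₁ = -0.344 → -34 percentage points.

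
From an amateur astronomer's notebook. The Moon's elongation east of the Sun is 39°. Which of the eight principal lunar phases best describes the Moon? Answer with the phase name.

39° lies in the waxing crescent sector of the 8-phase cycle.

waxing crescent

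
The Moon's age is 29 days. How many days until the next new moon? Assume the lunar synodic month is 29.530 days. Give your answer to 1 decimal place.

One full lunation from the last new moon is 29.530 d; remaining = 29.530 − 29 = 0.530 d.

0.5 days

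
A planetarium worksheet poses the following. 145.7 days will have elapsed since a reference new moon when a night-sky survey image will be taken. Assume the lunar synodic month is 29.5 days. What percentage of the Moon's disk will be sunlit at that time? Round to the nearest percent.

4%

145.7/29.5 = 4.939 lunations, so 4 complete cycles and 27.70 d into the next.
The Moon has covered 27.70/29.5 of its cycle, so θ ≈ 360° × 27.70/29.5 = 338.0°.
Illuminated fraction = (1 − cos 338.0°)/2 = (1 − 0.927)/2 ≈ 0.036, so 4%.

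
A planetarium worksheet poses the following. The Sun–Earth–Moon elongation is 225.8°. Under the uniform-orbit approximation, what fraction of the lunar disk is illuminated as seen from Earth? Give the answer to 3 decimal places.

Half-versine of 225.8°: (1 − (-0.697))/2 = 0.849.

0.849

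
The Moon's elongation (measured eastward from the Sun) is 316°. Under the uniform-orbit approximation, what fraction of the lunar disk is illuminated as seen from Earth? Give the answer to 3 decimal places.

0.140

f = (1 − cos 316°)/2 = (1 − 0.719)/2 ≈ 0.140.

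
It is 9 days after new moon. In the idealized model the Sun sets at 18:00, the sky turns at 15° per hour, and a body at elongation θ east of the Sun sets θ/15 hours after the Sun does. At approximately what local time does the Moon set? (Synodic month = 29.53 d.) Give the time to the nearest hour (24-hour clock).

01:00

Elongation θ = 360° × 9/29.53 ≈ 109.7°.
The Moon trails the Sun by θ/15 = 109.7/15 ≈ 7.31 hours.
18:00 + 7.31 h ≈ 01:19 → 01:00 to the nearest hour.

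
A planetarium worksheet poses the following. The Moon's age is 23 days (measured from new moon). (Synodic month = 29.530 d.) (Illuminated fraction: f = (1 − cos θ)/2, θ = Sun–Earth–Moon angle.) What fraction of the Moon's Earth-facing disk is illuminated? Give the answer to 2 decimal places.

0.41

Phase angle: θ = 360°·(23 d)/(29.530 d) = 280.4°.
Illuminated fraction = (1 − cos 280.4°)/2 = (1 − 0.180)/2 ≈ 0.410.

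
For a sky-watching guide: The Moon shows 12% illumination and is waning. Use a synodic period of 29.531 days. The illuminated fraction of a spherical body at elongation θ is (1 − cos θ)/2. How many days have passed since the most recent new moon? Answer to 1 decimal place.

26.2 days

Invert f = (1 − cos θ)/2 to get cos θ = 1 − 2(0.12) = 0.760, hence θ₀ = arccos 0.760 = 40.5°.
Waning ⇒ past full, so θ = 360° − 40.5° = 319.5°.
That fraction of the synodic month is 319.5/360 × 29.531 d ≈ 26.21 d.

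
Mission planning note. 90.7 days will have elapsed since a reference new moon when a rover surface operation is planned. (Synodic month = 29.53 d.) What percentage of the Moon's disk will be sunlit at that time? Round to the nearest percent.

Reduce mod P: 90.7 − 3×29.53 = 2.11 d into the current lunation.
The Moon has covered 2.11/29.53 of its cycle, so θ ≈ 360° × 2.11/29.53 = 25.7°.
Illuminated fraction = (1 − cos 25.7°)/2 = (1 − 0.901)/2 ≈ 0.050, so 5%.

5%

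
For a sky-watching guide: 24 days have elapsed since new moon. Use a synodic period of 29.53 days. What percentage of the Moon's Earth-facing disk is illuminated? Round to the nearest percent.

The Moon has covered 24/29.53 of its cycle, so θ ≈ 360° × 24/29.53 = 292.6°.
Illuminated fraction = (1 − cos 292.6°)/2 = (1 − 0.384)/2 ≈ 0.308, so 31%.

31%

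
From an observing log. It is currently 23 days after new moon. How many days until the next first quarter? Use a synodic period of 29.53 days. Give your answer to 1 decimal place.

First quarter is 0.25 of the way through the cycle: age 0.25 × 29.53 = 7.383 d.
This lunation's first quarter (7.383 d) has passed, so add one period: 36.913 − 23 = 13.913 days.

13.9 days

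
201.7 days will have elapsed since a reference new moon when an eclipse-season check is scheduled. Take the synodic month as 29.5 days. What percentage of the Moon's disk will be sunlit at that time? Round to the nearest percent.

201.7 d spans 6 complete synodic months (6 × 29.5 = 177.00 d) plus 24.70 d.
The Moon has covered 24.70/29.5 of its cycle, so θ ≈ 360° × 24.70/29.5 = 301.4°.
cos 301.4° = 0.521, so f = (1 − 0.521)/2 = 0.239, so 24%.

24%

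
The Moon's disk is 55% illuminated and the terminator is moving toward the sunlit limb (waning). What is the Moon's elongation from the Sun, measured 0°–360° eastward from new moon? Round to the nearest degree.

264°

Invert f = (1 − cos θ)/2 to get cos θ = 1 − 2(0.55) = -0.100, hence θ₀ = arccos -0.100 = 95.7°.
Waning ⇒ past full, so θ = 360° − 95.7° = 264.3°.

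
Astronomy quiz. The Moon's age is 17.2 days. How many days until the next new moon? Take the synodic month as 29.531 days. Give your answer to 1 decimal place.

The next new moon completes the synodic month: 29.531 − 17.2 = 12.331 days.

12.3 days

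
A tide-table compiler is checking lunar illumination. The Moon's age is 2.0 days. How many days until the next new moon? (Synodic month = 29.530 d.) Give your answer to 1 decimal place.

One full lunation from the last new moon is 29.530 d; remaining = 29.530 − 2.0 = 27.530 d.

27.5 days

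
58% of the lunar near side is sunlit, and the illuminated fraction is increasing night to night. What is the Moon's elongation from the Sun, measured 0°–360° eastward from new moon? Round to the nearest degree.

99°

From f = (1 − cos θ)/2: cos θ = 1 − 2×0.58 = -0.160; arccos → 99.2°.
The Moon is waxing (0°–180°), so θ = 99.2° directly.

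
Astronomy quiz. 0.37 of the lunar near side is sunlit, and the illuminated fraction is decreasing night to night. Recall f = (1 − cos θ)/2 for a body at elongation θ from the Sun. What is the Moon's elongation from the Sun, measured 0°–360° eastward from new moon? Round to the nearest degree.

Invert f = (1 − cos θ)/2 to get cos θ = 1 − 2(0.37) = 0.260, hence θ₀ = arccos 0.260 = 74.9°.
A waning Moon lies in 180°–360°, so θ = 360° − 74.9° = 285.1°.

285°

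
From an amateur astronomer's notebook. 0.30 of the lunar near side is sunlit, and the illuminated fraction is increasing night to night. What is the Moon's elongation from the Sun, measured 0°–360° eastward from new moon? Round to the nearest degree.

From f = (1 − cos θ)/2: cos θ = 1 − 2×0.30 = 0.400; arccos → 66.4°.
Before full moon the principal value applies: θ = 66.4°.

66°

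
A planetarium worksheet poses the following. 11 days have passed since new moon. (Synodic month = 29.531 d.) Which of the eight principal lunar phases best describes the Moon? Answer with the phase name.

waxing gibbous

At 11/29.531 of the cycle, θ ≈ 134° — the waxing gibbous range.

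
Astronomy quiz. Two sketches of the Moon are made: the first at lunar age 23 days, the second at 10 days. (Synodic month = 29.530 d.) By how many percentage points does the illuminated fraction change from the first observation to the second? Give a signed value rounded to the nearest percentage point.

+35 pp

First observation: θ = 360°·23/29.530 = 280.4°, so f = 0.410.
Second observation: θ = 121.9°, f = 0.764.
Δf = 0.764 − 0.410 = +0.354, i.e. +35 pp.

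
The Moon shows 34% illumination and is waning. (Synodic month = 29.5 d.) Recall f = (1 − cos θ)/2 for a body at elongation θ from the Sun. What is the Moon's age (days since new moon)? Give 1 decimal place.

Invert f = (1 − cos θ)/2 to get cos θ = 1 − 2(0.34) = 0.320, hence θ₀ = arccos 0.320 = 71.3°.
A waning Moon lies in 180°–360°, so θ = 360° − 71.3° = 288.7°.
Age = 29.5 × 288.7°/360° ≈ 23.65 days.

23.7 days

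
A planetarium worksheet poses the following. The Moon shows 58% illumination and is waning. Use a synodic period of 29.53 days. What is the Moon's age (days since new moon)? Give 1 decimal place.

cos θ = 1 − 2f = -0.160, giving a principal value of 99.2°.
Since the Moon is past full (waning), take the reflex angle: θ = 360° − 99.2° = 260.8°.
That fraction of the synodic month is 260.8/360 × 29.53 d ≈ 21.39 d.

21.4 days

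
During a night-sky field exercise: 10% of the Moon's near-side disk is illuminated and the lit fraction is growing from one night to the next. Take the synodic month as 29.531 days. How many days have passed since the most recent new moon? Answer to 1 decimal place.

From f = (1 − cos θ)/2: cos θ = 1 − 2×0.10 = 0.800; arccos → 36.9°.
Before full moon the principal value applies: θ = 36.9°.
Age = 29.531 × 36.9°/360° ≈ 3.02 days.

3.0 days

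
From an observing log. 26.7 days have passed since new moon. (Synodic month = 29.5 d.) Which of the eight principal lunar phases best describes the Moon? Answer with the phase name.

waning crescent

At 26.7/29.5 of the cycle, θ ≈ 326° — the waning crescent range.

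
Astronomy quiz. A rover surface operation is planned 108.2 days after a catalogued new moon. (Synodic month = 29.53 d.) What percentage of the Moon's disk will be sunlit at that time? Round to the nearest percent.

76%

Reduce mod P: 108.2 − 3×29.53 = 19.61 d into the current lunation.
Elongation θ = 360° × 19.61/29.53 ≈ 239.1°.
With cos θ = (-0.514), the lit fraction is (1 − (-0.514))/2 ≈ 0.757, so 76%.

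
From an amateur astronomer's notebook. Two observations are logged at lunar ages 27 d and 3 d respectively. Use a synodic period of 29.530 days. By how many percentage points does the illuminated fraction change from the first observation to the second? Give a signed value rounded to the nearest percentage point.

+3 percentage points

First observation: θ = 360°·27/29.530 = 329.2°, so f = 0.071.
Second observation: θ = 36.6°, f = 0.098.
Δf = 0.098 − 0.071 = +0.028, i.e. +3 pp.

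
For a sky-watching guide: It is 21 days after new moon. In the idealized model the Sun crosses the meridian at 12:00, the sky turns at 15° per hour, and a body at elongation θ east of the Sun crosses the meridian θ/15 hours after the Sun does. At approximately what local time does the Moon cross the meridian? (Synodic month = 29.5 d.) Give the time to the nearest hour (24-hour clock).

05:00

Elongation θ = 360° × 21/29.5 ≈ 256.3°.
Delay after the Sun = 256.3° / (15°/h) ≈ 17.08 h.
12:00 + 17.08 h ≈ 05:05 → 05:00 to the nearest hour.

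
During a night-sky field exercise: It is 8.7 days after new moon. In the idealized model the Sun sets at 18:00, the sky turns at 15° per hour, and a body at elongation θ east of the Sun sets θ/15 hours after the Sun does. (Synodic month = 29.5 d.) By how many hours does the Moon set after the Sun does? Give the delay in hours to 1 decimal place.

7.1 h

Elongation θ = 360° × 8.7/29.5 ≈ 106.2°.
The Moon trails the Sun by θ/15 = 106.2/15 ≈ 7.08 hours.
So the Moon sets 7.08 h after the Sun.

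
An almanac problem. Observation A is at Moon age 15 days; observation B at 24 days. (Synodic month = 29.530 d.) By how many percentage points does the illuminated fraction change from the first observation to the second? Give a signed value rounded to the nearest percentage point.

-69 pp

First observation: θ = 360°·15/29.530 = 182.9°, so f = 0.999.
Second observation: θ = 292.6°, f = 0.308.
Δf = 0.308 − 0.999 = -0.691, i.e. -69 pp.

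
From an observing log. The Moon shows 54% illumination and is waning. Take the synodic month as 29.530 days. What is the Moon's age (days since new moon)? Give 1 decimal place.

Invert f = (1 − cos θ)/2 to get cos θ = 1 − 2(0.54) = -0.080, hence θ₀ = arccos -0.080 = 94.6°.
Since the Moon is past full (waning), take the reflex angle: θ = 360° − 94.6° = 265.4°.
Age = 29.530 × 265.4°/360° ≈ 21.77 days.

21.8 days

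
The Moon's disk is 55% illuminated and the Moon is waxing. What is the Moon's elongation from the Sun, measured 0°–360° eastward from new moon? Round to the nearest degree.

96°

From f = (1 − cos θ)/2: cos θ = 1 − 2×0.55 = -0.100; arccos → 95.7°.
Before full moon the principal value applies: θ = 95.7°.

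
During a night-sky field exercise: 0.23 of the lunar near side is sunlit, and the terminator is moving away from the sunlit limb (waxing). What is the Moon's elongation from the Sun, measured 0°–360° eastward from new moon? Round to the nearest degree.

Invert f = (1 − cos θ)/2 to get cos θ = 1 − 2(0.23) = 0.540, hence θ₀ = arccos 0.540 = 57.3°.
Before full moon the principal value applies: θ = 57.3°.

57°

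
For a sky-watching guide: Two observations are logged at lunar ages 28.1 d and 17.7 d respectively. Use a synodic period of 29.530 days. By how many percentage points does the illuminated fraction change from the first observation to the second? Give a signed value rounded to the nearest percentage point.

First observation: θ = 360°·28.1/29.530 = 342.6°, so f = 0.023.
Second observation: θ = 215.8°, f = 0.906.
Δf = 0.906 − 0.023 = +0.883, i.e. +88 pp.

+88 pp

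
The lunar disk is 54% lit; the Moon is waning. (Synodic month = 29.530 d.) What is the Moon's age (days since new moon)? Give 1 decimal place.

21.8 days

Invert f = (1 − cos θ)/2 to get cos θ = 1 − 2(0.54) = -0.080, hence θ₀ = arccos -0.080 = 94.6°.
Waning ⇒ past full, so θ = 360° − 94.6° = 265.4°.
That fraction of the synodic month is 265.4/360 × 29.530 d ≈ 21.77 d.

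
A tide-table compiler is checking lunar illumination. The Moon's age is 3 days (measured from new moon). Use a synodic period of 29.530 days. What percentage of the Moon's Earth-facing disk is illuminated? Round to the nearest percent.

Phase angle: θ = 360°·(3 d)/(29.530 d) = 36.6°.
cos 36.6° = 0.803, so f = (1 − 0.803)/2 = 0.098, so 10%.

10%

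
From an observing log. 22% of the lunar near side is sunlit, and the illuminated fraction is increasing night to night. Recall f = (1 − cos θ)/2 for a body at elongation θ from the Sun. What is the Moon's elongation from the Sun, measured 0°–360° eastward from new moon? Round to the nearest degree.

56°

cos θ = 1 − 2f = 0.560, giving a principal value of 55.9°.
Waxing ⇒ before full, so θ = 55.9°.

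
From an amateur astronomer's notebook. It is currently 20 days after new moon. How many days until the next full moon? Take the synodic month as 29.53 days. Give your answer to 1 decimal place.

24.3 days

Full moon is 0.5 of the way through the cycle: age 0.5 × 29.53 = 14.765 d.
This lunation's full moon (14.765 d) has passed, so add one period: 44.295 − 20 = 24.295 days.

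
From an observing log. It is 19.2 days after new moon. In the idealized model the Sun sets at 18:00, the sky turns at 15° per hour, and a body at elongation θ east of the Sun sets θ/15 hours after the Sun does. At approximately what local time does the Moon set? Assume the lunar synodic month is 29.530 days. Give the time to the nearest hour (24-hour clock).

10:00

Elongation θ = 360° × 19.2/29.530 ≈ 234.1°.
Delay after the Sun = 234.1° / (15°/h) ≈ 15.60 h.
18:00 + 15.60 h ≈ 09:36 → 10:00 to the nearest hour.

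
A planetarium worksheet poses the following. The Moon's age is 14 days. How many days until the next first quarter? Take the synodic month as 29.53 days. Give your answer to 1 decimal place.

22.9 days

First quarter occurs at elongation 90°, i.e. at age 29.53 × 90/360 = 7.383 d.
Already past this cycle's first quarter; the next is at 7.383 + 29.53 = 36.913 d, so 36.913 − 14 = 22.913 days.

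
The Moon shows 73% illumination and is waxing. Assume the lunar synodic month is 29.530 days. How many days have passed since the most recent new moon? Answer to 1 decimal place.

Invert f = (1 − cos θ)/2 to get cos θ = 1 − 2(0.73) = -0.460, hence θ₀ = arccos -0.460 = 117.4°.
Before full moon the principal value applies: θ = 117.4°.
Age = 29.530 × 117.4°/360° ≈ 9.63 days.

9.6 days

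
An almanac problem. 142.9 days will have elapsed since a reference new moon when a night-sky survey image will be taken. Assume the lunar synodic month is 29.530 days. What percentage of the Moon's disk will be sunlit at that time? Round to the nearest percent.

Reduce mod P: 142.9 − 4×29.530 = 24.78 d into the current lunation.
Phase angle: θ = 360°·(24.78 d)/(29.530 d) = 302.1°.
Illuminated fraction = (1 − cos 302.1°)/2 = (1 − 0.531)/2 ≈ 0.234, so 23%.

23%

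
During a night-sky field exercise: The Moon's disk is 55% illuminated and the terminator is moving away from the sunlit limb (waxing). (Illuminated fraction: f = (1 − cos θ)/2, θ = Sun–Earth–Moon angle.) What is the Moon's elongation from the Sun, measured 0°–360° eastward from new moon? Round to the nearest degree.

From f = (1 − cos θ)/2: cos θ = 1 − 2×0.55 = -0.100; arccos → 95.7°.
The Moon is waxing (0°–180°), so θ = 95.7° directly.

96°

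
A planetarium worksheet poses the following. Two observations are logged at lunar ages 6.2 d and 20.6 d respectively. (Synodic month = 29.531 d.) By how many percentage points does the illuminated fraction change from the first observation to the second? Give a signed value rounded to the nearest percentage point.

+29 percentage points

θ₁ = 360° × 6.2/29.531 = 75.6°, f₁ = (1 − cos θ₁)/2 = 0.375.
θ₂ = 360° × 20.6/29.531 = 251.1°, f₂ = (1 − cos θ₂)/2 = 0.662.
Change = f₂ − f₁ = +0.286 → +29 percentage points.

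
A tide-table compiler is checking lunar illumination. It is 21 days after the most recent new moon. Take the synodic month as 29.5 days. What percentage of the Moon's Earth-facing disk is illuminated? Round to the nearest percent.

62%

Elongation θ = 360° × 21/29.5 ≈ 256.3°.
cos 256.3° = (-0.237), so f = (1 − (-0.237))/2 = 0.619, so 62%.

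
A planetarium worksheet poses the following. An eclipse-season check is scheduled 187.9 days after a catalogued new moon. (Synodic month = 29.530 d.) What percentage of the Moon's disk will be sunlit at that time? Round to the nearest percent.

83%

187.9 d spans 6 complete synodic months (6 × 29.530 = 177.18 d) plus 10.72 d.
The Moon has covered 10.72/29.530 of its cycle, so θ ≈ 360° × 10.72/29.530 = 130.7°.
cos 130.7° = (-0.652), so f = (1 − (-0.652))/2 = 0.826, so 83%.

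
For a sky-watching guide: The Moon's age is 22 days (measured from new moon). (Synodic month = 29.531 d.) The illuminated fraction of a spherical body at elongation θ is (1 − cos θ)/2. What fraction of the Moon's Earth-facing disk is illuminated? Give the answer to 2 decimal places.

0.52

The Moon has covered 22/29.531 of its cycle, so θ ≈ 360° × 22/29.531 = 268.2°.
Illuminated fraction = (1 − cos 268.2°)/2 = (1 − (-0.032))/2 ≈ 0.516.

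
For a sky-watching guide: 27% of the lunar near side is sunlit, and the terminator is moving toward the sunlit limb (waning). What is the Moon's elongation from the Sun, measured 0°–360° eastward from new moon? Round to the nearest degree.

297°

Invert f = (1 − cos θ)/2 to get cos θ = 1 − 2(0.27) = 0.460, hence θ₀ = arccos 0.460 = 62.6°.
Since the Moon is past full (waning), take the reflex angle: θ = 360° − 62.6° = 297.4°.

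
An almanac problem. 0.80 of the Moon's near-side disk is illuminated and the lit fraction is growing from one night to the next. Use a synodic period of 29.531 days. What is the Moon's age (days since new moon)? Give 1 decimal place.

10.4 days

From f = (1 − cos θ)/2: cos θ = 1 − 2×0.80 = -0.600; arccos → 126.9°.
Waxing ⇒ before full, so θ = 126.9°.
Age = 29.531 × 126.9°/360° ≈ 10.41 days.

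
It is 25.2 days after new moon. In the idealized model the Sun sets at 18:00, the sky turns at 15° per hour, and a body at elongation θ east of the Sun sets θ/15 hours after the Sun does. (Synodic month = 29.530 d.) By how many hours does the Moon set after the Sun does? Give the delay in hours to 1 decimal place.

Elongation θ = 360° × 25.2/29.530 ≈ 307.2°.
The Moon trails the Sun by θ/15 = 307.2/15 ≈ 20.48 hours.
So the Moon sets 20.48 h after the Sun.

20.5 h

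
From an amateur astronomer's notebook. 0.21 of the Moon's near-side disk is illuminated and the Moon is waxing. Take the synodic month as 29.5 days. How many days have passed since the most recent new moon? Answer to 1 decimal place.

4.5 days

cos θ = 1 − 2f = 0.580, giving a principal value of 54.5°.
The Moon is waxing (0°–180°), so θ = 54.5° directly.
Age = 29.5 × 54.5°/360° ≈ 4.47 days.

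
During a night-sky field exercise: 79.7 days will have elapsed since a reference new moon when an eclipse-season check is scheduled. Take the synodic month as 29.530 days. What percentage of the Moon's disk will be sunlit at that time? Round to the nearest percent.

66%

79.7 d spans 2 complete synodic months (2 × 29.530 = 59.06 d) plus 20.64 d.
Phase angle: θ = 360°·(20.64 d)/(29.530 d) = 251.6°.
With cos θ = (-0.315), the lit fraction is (1 − (-0.315))/2 ≈ 0.658, so 66%.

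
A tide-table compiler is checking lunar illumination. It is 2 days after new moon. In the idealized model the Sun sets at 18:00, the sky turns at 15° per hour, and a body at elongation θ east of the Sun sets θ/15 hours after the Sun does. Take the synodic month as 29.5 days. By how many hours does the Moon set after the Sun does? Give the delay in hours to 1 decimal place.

The Moon has covered 2/29.5 of its cycle, so θ ≈ 360° × 2/29.5 = 24.4°.
The Moon trails the Sun by θ/15 = 24.4/15 ≈ 1.63 hours.
So the Moon sets 1.63 h after the Sun.

1.6 h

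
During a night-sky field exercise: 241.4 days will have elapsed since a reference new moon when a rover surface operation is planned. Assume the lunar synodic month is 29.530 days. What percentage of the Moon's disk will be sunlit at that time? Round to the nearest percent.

Reduce mod P: 241.4 − 8×29.530 = 5.16 d into the current lunation.
Phase angle: θ = 360°·(5.16 d)/(29.530 d) = 62.9°.
With cos θ = 0.455, the lit fraction is (1 − 0.455)/2 ≈ 0.272, so 27%.

27%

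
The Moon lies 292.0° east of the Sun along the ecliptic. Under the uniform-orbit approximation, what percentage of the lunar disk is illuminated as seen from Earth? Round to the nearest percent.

Half-versine of 292.0°: (1 − 0.375)/2 = 0.313, i.e. 31%.

31%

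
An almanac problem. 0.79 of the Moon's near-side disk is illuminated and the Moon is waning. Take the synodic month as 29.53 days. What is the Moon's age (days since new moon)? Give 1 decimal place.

19.2 days

cos θ = 1 − 2f = -0.580, giving a principal value of 125.5°.
Waning ⇒ past full, so θ = 360° − 125.5° = 234.5°.
Age = 29.53 × 234.5°/360° ≈ 19.24 days.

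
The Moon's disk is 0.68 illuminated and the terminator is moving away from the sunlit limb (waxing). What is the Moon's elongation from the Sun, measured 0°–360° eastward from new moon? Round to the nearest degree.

From f = (1 − cos θ)/2: cos θ = 1 − 2×0.68 = -0.360; arccos → 111.1°.
Waxing ⇒ before full, so θ = 111.1°.

111°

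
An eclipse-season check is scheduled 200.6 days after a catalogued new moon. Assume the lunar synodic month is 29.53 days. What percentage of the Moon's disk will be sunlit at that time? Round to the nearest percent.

200.6/29.53 = 6.793 lunations, so 6 complete cycles and 23.42 d into the next.
Phase angle: θ = 360°·(23.42 d)/(29.53 d) = 285.5°.
cos 285.5° = 0.267, so f = (1 − 0.267)/2 = 0.366, so 37%.

37%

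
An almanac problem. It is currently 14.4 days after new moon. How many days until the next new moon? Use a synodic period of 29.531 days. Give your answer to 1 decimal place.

15.1 days

One full lunation from the last new moon is 29.531 d; remaining = 29.531 − 14.4 = 15.131 d.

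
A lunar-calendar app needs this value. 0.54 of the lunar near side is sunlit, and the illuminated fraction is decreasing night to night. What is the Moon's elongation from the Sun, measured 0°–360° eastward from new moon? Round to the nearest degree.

cos θ = 1 − 2f = -0.080, giving a principal value of 94.6°.
A waning Moon lies in 180°–360°, so θ = 360° − 94.6° = 265.4°.

265°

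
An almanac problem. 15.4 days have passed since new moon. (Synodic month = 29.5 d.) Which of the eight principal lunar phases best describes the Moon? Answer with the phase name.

At 15.4/29.5 of the cycle, θ ≈ 188° — the full moon range.

full moon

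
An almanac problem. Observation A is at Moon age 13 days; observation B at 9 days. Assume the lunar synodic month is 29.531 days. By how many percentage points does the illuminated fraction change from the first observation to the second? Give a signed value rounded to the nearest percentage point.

-30 pp

First observation: θ = 360°·13/29.531 = 158.5°, so f = 0.965.
Second observation: θ = 109.7°, f = 0.669.
Δf = 0.669 − 0.965 = -0.296, i.e. -30 pp.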